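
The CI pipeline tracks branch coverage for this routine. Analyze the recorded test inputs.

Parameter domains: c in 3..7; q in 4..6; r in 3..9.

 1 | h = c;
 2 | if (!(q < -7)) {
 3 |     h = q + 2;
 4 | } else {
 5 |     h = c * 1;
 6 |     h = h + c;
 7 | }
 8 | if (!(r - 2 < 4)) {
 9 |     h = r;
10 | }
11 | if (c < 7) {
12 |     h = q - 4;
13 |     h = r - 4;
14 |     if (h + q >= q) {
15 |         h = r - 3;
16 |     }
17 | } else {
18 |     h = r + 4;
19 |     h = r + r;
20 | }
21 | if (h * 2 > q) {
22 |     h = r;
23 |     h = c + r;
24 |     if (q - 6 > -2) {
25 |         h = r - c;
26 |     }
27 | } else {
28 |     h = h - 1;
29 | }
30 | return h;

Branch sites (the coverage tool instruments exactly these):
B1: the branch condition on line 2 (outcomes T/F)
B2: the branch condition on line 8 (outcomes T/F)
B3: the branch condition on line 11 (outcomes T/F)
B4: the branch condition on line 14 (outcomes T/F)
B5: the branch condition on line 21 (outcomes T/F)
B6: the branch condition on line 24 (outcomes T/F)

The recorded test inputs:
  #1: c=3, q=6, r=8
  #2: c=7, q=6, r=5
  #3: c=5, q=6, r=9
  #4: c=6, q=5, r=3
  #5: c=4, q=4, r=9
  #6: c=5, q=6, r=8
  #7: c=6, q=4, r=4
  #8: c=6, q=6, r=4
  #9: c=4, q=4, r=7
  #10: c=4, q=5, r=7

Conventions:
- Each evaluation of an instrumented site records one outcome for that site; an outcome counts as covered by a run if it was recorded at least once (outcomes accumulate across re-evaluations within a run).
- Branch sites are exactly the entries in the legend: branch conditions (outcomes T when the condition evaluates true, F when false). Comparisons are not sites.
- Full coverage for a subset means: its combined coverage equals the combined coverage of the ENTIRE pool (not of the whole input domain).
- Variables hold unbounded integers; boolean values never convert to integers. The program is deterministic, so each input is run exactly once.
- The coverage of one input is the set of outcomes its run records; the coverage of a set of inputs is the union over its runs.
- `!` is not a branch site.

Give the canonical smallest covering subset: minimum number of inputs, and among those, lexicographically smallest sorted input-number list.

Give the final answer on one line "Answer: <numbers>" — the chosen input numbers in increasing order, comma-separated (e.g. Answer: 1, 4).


input #1, c=3, q=6, r=8: events B1->T, B2->T, B3->T, B4->T, B5->T, B6->T; outcomes B1=T, B2=T, B3=T, B4=T, B5=T, B6=T
input #2, c=7, q=6, r=5: events B1->T, B2->F, B3->F, B5->T, B6->T; outcomes B1=T, B2=F, B3=F, B5=T, B6=T
input #3, c=5, q=6, r=9: events B1->T, B2->T, B3->T, B4->T, B5->T, B6->T; outcomes B1=T, B2=T, B3=T, B4=T, B5=T, B6=T
input #4, c=6, q=5, r=3: events B1->T, B2->F, B3->T, B4->F, B5->F; outcomes B1=T, B2=F, B3=T, B4=F, B5=F
input #5, c=4, q=4, r=9: events B1->T, B2->T, B3->T, B4->T, B5->T, B6->F; outcomes B1=T, B2=T, B3=T, B4=T, B5=T, B6=F
input #6, c=5, q=6, r=8: events B1->T, B2->T, B3->T, B4->T, B5->T, B6->T; outcomes B1=T, B2=T, B3=T, B4=T, B5=T, B6=T
input #7, c=6, q=4, r=4: events B1->T, B2->F, B3->T, B4->T, B5->F; outcomes B1=T, B2=F, B3=T, B4=T, B5=F
input #8, c=6, q=6, r=4: events B1->T, B2->F, B3->T, B4->T, B5->F; outcomes B1=T, B2=F, B3=T, B4=T, B5=F
input #9, c=4, q=4, r=7: events B1->T, B2->T, B3->T, B4->T, B5->T, B6->F; outcomes B1=T, B2=T, B3=T, B4=T, B5=T, B6=F
input #10, c=4, q=5, r=7: events B1->T, B2->T, B3->T, B4->T, B5->T, B6->T; outcomes B1=T, B2=T, B3=T, B4=T, B5=T, B6=T
the full pool covers 11 outcomes: B1=T, B2=T, B2=F, B3=T, B3=F, B4=T, B4=F, B5=T, B5=F, B6=T, B6=F
no size-1 subset reaches all 11 outcomes (best union: 6/11)
no size-2 subset reaches all 11 outcomes (best union: 9/11)
inputs {2, 4, 5} (size 3) cover everything; no size-3 subset with a lexicographically smaller index list covers all 11
Answer: 2, 4, 5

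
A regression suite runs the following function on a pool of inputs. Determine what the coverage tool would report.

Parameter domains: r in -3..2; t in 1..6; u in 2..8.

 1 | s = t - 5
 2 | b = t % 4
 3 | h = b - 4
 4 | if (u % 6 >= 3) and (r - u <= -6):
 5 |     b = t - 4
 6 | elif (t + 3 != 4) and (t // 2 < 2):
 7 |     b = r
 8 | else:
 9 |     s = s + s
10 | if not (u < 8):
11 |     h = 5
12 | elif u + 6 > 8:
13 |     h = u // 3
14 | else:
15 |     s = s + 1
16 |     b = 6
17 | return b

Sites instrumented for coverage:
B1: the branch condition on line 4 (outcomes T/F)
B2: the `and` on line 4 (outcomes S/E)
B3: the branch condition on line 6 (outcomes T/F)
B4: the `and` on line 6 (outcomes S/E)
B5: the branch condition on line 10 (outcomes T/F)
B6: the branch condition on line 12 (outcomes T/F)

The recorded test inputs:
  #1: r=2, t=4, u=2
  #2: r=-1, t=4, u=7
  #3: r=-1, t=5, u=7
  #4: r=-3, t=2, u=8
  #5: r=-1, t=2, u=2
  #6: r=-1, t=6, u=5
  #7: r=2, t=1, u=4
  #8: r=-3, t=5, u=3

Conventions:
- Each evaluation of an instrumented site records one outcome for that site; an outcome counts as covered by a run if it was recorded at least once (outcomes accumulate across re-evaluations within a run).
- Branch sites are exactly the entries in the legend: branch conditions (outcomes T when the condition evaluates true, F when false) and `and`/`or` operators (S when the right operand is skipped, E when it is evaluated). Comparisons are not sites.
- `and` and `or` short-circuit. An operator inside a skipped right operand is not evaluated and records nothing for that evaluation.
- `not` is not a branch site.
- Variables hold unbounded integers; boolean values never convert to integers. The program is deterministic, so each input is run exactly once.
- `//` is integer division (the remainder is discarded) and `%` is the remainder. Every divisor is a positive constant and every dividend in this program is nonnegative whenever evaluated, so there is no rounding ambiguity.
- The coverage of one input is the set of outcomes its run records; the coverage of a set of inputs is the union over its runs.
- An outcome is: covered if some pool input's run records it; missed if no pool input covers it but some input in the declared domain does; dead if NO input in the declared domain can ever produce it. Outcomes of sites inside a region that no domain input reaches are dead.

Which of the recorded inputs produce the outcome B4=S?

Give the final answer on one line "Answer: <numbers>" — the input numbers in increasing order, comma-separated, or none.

input #1 (r=2, t=4, u=2): does not record B4=S
input #2 (r=-1, t=4, u=7): does not record B4=S
input #3 (r=-1, t=5, u=7): does not record B4=S
input #4 (r=-3, t=2, u=8): does not record B4=S
input #5 (r=-1, t=2, u=2): does not record B4=S
input #6 (r=-1, t=6, u=5): does not record B4=S
input #7 (r=2, t=1, u=4): records B4=S
input #8 (r=-3, t=5, u=3): does not record B4=S

Answer: 7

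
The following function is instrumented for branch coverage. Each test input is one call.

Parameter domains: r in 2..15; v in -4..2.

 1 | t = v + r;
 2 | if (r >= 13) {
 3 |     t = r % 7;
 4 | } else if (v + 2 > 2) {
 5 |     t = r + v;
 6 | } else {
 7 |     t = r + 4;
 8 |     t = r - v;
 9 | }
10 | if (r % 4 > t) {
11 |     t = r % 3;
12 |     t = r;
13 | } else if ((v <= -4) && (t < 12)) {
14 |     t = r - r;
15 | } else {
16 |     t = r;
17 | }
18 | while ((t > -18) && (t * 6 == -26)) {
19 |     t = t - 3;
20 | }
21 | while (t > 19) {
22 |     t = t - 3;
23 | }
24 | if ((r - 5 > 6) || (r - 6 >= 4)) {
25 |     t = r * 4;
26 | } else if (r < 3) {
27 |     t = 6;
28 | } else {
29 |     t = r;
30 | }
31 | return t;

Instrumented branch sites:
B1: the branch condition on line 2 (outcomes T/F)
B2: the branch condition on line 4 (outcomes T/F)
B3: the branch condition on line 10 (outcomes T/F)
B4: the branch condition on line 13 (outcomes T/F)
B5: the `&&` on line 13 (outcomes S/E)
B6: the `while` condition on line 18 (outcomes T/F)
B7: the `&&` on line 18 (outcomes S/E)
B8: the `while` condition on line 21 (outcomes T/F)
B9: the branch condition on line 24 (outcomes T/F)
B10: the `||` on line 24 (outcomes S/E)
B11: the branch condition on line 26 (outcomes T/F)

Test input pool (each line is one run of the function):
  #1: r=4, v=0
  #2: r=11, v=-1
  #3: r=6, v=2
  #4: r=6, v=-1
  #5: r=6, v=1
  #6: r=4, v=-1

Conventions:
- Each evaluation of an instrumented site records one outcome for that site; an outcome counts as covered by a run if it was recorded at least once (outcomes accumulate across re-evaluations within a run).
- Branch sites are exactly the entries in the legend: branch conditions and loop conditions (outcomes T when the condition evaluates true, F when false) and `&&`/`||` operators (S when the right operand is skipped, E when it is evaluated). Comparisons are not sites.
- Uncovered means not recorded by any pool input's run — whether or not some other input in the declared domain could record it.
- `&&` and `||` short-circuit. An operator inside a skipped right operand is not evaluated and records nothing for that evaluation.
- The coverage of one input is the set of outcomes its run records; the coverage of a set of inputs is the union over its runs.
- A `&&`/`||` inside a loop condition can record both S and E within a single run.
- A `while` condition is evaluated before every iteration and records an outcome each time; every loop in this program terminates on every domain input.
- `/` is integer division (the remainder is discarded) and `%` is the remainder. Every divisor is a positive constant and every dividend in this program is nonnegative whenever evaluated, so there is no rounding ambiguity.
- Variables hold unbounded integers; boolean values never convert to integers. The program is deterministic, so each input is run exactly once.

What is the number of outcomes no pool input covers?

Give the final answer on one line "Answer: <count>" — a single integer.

test 1 (r=4, v=0) hits B1=F, B2=F, B3=F, B4=F, B5=S, B6=F, B7=E, B8=F, B9=F, B10=E, B11=F
test 2 (r=11, v=-1) hits B1=F, B2=F, B3=F, B4=F, B5=S, B6=F, B7=E, B8=F, B9=T, B10=E
test 3 (r=6, v=2) hits B1=F, B2=T, B3=F, B4=F, B5=S, B6=F, B7=E, B8=F, B9=F, B10=E, B11=F
test 4 (r=6, v=-1) hits B1=F, B2=F, B3=F, B4=F, B5=S, B6=F, B7=E, B8=F, B9=F, B10=E, B11=F
test 5 (r=6, v=1) hits B1=F, B2=T, B3=F, B4=F, B5=S, B6=F, B7=E, B8=F, B9=F, B10=E, B11=F
test 6 (r=4, v=-1) hits B1=F, B2=F, B3=F, B4=F, B5=S, B6=F, B7=E, B8=F, B9=F, B10=E, B11=F
union over the pool: B1=F, B2=T, B2=F, B3=F, B4=F, B5=S, B6=F, B7=E, B8=F, B9=T, B9=F, B10=E, B11=F
uncovered (9 of 22): B1=T, B3=T, B4=T, B5=E, B6=T, B7=S, B8=T, B10=S, B11=T

Answer: 9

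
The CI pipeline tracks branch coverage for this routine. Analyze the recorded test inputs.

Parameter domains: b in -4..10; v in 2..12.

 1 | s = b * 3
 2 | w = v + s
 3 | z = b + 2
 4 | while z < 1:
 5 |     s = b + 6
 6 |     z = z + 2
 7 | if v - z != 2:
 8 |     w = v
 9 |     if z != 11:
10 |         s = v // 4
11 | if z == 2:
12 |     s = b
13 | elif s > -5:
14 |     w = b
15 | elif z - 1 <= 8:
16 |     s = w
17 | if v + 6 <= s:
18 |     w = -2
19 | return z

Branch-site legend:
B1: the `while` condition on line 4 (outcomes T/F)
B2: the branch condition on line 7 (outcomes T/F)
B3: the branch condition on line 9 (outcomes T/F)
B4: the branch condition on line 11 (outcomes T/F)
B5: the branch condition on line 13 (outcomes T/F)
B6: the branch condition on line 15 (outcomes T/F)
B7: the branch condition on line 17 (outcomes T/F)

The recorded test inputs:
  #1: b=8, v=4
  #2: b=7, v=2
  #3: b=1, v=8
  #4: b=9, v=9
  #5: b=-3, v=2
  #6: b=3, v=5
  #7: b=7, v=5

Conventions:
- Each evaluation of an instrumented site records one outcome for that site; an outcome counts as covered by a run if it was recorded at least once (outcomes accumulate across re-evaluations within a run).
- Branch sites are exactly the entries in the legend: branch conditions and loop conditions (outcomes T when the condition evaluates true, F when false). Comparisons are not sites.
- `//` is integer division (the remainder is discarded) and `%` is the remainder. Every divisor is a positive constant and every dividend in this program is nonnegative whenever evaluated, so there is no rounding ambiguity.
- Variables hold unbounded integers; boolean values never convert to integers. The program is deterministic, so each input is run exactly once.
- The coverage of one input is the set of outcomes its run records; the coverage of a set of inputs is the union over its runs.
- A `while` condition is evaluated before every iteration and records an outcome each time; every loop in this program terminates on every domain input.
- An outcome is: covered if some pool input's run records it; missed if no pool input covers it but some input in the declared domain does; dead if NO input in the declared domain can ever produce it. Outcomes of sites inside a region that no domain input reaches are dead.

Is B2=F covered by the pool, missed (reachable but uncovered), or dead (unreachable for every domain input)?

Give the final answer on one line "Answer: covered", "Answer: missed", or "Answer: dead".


no pool input records B2=F
but domain input (b=-4, v=4) does record it -> reachable, so missed
Answer: missed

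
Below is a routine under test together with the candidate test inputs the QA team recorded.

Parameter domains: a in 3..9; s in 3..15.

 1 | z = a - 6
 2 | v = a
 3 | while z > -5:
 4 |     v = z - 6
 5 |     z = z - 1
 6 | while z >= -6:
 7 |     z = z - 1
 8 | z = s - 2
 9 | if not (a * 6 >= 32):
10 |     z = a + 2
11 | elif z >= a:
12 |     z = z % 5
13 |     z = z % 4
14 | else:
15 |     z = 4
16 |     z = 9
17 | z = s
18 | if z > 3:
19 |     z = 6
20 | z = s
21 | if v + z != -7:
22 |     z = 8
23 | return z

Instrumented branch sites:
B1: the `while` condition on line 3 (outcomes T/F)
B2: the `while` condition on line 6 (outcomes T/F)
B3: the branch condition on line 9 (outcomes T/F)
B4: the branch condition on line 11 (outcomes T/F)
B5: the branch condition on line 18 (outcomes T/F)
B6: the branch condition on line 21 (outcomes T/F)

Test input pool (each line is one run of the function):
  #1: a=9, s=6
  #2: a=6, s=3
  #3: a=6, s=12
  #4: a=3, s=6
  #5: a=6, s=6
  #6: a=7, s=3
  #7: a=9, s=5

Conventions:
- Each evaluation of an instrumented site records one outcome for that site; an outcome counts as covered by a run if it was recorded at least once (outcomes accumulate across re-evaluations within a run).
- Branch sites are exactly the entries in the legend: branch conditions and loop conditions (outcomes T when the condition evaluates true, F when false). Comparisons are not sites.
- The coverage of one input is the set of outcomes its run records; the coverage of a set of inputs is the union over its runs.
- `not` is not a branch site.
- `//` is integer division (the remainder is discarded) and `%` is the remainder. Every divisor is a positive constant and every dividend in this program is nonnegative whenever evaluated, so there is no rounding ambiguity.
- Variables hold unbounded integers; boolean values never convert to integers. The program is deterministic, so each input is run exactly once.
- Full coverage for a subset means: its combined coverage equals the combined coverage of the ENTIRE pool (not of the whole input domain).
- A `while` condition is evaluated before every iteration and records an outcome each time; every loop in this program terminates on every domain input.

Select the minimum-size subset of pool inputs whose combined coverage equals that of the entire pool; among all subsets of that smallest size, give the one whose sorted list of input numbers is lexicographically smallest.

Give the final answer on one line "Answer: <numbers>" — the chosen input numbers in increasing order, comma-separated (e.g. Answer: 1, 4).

input #1, a=9, s=6: events B1->T, B1->T, B1->T, B1->T, B1->T, B1->T, B1->T, B1->T, B1->F, B2->T, B2->T, B2->F, B3->F, B4->F, ...; outcomes B1=T, B1=F, B2=T, B2=F, B3=F, B4=F, B5=T, B6=T
input #2, a=6, s=3: events B1->T, B1->T, B1->T, B1->T, B1->T, B1->F, B2->T, B2->T, B2->F, B3->F, B4->F, B5->F, B6->F; outcomes B1=T, B1=F, B2=T, B2=F, B3=F, B4=F, B5=F, B6=F
input #3, a=6, s=12: events B1->T, B1->T, B1->T, B1->T, B1->T, B1->F, B2->T, B2->T, B2->F, B3->F, B4->T, B5->T, B6->T; outcomes B1=T, B1=F, B2=T, B2=F, B3=F, B4=T, B5=T, B6=T
input #4, a=3, s=6: events B1->T, B1->T, B1->F, B2->T, B2->T, B2->F, B3->T, B5->T, B6->T; outcomes B1=T, B1=F, B2=T, B2=F, B3=T, B5=T, B6=T
input #5, a=6, s=6: events B1->T, B1->T, B1->T, B1->T, B1->T, B1->F, B2->T, B2->T, B2->F, B3->F, B4->F, B5->T, B6->T; outcomes B1=T, B1=F, B2=T, B2=F, B3=F, B4=F, B5=T, B6=T
input #6, a=7, s=3: events B1->T, B1->T, B1->T, B1->T, B1->T, B1->T, B1->F, B2->T, B2->T, B2->F, B3->F, B4->F, B5->F, B6->F; outcomes B1=T, B1=F, B2=T, B2=F, B3=F, B4=F, B5=F, B6=F
input #7, a=9, s=5: events B1->T, B1->T, B1->T, B1->T, B1->T, B1->T, B1->T, B1->T, B1->F, B2->T, B2->T, B2->F, B3->F, B4->F, ...; outcomes B1=T, B1=F, B2=T, B2=F, B3=F, B4=F, B5=T, B6=T
the full pool covers 12 outcomes: B1=T, B1=F, B2=T, B2=F, B3=T, B3=F, B4=T, B4=F, B5=T, B5=F, B6=T, B6=F
every size-1 subset falls short of the 12 outcomes (best: 8/12)
every size-2 subset falls short of the 12 outcomes (best: 11/12)
the canonical winner is {2, 3, 4}: size 3, full 12-outcome coverage, earliest index list among size-3 covers

Answer: 2, 3, 4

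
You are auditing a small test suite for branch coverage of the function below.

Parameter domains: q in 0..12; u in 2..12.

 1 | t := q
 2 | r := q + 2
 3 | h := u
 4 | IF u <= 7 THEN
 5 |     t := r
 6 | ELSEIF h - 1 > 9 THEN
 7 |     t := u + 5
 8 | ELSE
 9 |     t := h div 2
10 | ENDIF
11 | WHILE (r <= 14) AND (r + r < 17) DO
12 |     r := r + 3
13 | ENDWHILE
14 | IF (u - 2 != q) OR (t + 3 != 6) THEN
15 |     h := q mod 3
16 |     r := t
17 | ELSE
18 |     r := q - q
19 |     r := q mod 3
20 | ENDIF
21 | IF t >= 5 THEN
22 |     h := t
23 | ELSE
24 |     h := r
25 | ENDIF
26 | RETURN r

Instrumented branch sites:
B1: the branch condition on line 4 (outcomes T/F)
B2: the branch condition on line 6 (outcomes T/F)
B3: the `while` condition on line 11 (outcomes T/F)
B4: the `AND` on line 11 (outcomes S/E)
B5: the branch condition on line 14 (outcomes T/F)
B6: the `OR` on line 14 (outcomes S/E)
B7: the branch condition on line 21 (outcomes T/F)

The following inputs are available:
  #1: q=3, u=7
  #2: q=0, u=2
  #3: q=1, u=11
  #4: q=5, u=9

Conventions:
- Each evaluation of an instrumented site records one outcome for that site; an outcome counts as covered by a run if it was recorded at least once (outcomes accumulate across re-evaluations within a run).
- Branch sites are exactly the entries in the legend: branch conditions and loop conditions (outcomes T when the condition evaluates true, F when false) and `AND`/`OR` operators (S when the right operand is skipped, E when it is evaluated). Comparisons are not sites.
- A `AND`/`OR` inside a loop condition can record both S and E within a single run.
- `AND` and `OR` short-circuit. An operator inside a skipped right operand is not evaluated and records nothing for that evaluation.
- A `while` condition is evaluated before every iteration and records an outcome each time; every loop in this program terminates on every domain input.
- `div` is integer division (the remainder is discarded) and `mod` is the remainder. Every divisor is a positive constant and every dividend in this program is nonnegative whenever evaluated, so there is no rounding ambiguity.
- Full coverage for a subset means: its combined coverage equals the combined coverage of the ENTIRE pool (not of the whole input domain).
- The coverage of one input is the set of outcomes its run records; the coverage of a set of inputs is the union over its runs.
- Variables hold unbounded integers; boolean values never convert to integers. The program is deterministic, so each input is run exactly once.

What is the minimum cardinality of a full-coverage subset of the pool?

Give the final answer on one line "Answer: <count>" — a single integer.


input #1, q=3, u=7: events B1->T, B4->E, B3->T, B4->E, B3->T, B4->E, B3->F, B6->S, B5->T, B7->T; outcomes B1=T, B3=T, B3=F, B4=E, B5=T, B6=S, B7=T
input #2, q=0, u=2: events B1->T, B4->E, B3->T, B4->E, B3->T, B4->E, B3->T, B4->E, B3->F, B6->E, B5->T, B7->F; outcomes B1=T, B3=T, B3=F, B4=E, B5=T, B6=E, B7=F
input #3, q=1, u=11: events B1->F, B2->T, B4->E, B3->T, B4->E, B3->T, B4->E, B3->F, B6->S, B5->T, B7->T; outcomes B1=F, B2=T, B3=T, B3=F, B4=E, B5=T, B6=S, B7=T
input #4, q=5, u=9: events B1->F, B2->F, B4->E, B3->T, B4->E, B3->F, B6->S, B5->T, B7->F; outcomes B1=F, B2=F, B3=T, B3=F, B4=E, B5=T, B6=S, B7=F
the full pool covers 12 outcomes: B1=T, B1=F, B2=T, B2=F, B3=T, B3=F, B4=E, B5=T, B6=S, B6=E, B7=T, B7=F
no size-1 subset reaches all 12 outcomes (best union: 8/12)
no size-2 subset reaches all 12 outcomes (best union: 11/12)
inputs {2, 3, 4} (size 3) cover everything; no size-3 subset with a lexicographically smaller index list covers all 12
Answer: 3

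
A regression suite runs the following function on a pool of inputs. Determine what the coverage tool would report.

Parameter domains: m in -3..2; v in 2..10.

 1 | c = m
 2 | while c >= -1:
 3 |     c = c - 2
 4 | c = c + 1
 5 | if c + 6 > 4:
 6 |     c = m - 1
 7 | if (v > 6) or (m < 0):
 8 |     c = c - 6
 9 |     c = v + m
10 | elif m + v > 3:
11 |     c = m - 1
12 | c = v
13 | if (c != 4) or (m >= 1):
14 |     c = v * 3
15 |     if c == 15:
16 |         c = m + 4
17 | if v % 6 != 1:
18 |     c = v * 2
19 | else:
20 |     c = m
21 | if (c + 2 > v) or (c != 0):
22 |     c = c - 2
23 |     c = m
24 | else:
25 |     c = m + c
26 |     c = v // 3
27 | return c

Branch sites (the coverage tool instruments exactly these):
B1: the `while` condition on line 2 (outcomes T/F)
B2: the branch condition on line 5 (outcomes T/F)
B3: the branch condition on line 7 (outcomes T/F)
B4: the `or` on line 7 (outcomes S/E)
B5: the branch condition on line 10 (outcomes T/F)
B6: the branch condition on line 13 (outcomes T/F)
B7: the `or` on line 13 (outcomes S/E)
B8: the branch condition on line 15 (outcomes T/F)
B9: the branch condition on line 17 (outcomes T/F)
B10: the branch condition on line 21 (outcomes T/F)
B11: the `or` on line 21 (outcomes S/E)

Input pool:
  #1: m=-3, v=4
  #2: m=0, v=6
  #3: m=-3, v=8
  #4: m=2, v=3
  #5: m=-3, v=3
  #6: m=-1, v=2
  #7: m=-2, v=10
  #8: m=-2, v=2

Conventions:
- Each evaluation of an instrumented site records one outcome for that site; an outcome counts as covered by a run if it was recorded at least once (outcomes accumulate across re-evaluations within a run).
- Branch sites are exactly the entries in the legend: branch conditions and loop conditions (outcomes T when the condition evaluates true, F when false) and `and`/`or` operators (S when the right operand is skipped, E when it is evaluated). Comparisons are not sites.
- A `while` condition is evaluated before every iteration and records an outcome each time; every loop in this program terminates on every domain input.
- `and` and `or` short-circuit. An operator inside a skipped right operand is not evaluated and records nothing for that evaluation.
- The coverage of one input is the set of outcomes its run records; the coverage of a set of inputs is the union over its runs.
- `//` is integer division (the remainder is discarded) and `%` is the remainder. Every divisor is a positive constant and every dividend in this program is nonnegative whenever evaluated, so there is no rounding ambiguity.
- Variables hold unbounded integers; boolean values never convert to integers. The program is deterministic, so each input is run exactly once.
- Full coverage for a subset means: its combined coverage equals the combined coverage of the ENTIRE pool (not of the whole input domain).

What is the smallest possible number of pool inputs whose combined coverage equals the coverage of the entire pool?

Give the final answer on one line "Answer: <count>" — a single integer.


test 1 (m=-3, v=4) fires B1->F, B2->F, B4->E, B3->T, B7->E, B6->F, B9->T, B11->S, B10->T; hits B1=F, B2=F, B3=T, B4=E, B6=F, B7=E, B9=T, B10=T, B11=S
test 2 (m=0, v=6) fires B1->T, B1->F, B2->T, B4->E, B3->F, B5->T, B7->S, B6->T, B8->F, B9->T, B11->S, B10->T; hits B1=T, B1=F, B2=T, B3=F, B4=E, B5=T, B6=T, B7=S, B8=F, B9=T, B10=T, B11=S
test 3 (m=-3, v=8) fires B1->F, B2->F, B4->S, B3->T, B7->S, B6->T, B8->F, B9->T, B11->S, B10->T; hits B1=F, B2=F, B3=T, B4=S, B6=T, B7=S, B8=F, B9=T, B10=T, B11=S
test 4 (m=2, v=3) fires B1->T, B1->T, B1->F, B2->T, B4->E, B3->F, B5->T, B7->S, B6->T, B8->F, B9->T, B11->S, B10->T; hits B1=T, B1=F, B2=T, B3=F, B4=E, B5=T, B6=T, B7=S, B8=F, B9=T, B10=T, B11=S
test 5 (m=-3, v=3) fires B1->F, B2->F, B4->E, B3->T, B7->S, B6->T, B8->F, B9->T, B11->S, B10->T; hits B1=F, B2=F, B3=T, B4=E, B6=T, B7=S, B8=F, B9=T, B10=T, B11=S
test 6 (m=-1, v=2) fires B1->T, B1->F, B2->F, B4->E, B3->T, B7->S, B6->T, B8->F, B9->T, B11->S, B10->T; hits B1=T, B1=F, B2=F, B3=T, B4=E, B6=T, B7=S, B8=F, B9=T, B10=T, B11=S
test 7 (m=-2, v=10) fires B1->F, B2->T, B4->S, B3->T, B7->S, B6->T, B8->F, B9->T, B11->S, B10->T; hits B1=F, B2=T, B3=T, B4=S, B6=T, B7=S, B8=F, B9=T, B10=T, B11=S
test 8 (m=-2, v=2) fires B1->F, B2->T, B4->E, B3->T, B7->S, B6->T, B8->F, B9->T, B11->S, B10->T; hits B1=F, B2=T, B3=T, B4=E, B6=T, B7=S, B8=F, B9=T, B10=T, B11=S
union over all inputs: B1=T, B1=F, B2=T, B2=F, B3=T, B3=F, B4=S, B4=E, B5=T, B6=T, B6=F, B7=S, B7=E, B8=F, B9=T, B10=T, B11=S (17 outcomes)
size 1 is not enough: best union over all size-1 subsets is 12/17
size 2 is not enough: best union over all size-2 subsets is 16/17
size 3: inputs {1, 2, 3} cover all 17 outcomes, and no lexicographically smaller subset of this size does
Answer: 3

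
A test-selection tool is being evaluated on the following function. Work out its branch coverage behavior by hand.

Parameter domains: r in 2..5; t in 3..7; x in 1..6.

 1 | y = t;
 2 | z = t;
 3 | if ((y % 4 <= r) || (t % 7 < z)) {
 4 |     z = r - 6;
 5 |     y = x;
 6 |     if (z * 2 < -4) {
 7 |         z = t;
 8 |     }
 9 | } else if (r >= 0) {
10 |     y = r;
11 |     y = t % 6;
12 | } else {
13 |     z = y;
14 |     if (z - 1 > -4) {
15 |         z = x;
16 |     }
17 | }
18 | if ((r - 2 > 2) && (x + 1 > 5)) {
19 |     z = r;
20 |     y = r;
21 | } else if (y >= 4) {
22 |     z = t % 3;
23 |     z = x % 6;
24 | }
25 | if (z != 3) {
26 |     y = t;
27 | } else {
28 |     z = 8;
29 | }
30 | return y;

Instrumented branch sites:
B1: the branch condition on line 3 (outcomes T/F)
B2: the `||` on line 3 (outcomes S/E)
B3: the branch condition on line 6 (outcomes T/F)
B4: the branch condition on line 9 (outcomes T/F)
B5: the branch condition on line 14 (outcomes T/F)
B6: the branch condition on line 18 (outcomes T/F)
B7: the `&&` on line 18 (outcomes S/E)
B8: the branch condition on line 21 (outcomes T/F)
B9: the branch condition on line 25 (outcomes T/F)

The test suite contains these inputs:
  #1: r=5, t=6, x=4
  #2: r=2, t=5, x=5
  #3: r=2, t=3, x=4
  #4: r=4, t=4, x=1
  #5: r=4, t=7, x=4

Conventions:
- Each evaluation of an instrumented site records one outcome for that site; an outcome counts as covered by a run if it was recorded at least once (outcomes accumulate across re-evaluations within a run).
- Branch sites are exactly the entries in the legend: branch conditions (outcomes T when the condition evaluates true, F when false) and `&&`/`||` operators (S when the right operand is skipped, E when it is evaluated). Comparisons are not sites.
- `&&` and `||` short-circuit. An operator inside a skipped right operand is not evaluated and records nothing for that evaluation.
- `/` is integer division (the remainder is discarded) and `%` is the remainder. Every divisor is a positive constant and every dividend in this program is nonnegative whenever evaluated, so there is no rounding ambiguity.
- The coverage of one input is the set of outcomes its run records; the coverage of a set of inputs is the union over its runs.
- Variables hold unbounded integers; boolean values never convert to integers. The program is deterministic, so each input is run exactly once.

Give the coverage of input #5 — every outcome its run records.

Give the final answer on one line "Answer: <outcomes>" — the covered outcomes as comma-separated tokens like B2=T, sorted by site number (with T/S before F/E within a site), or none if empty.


Running input #5 (r=4, t=7, x=4), event by event:
  B2->S, B1->T, B3->F, B7->S, B6->F, B8->T, B9->T
as a set, this run covers: B1=T, B2=S, B3=F, B6=F, B7=S, B8=T, B9=T
Answer: B1=T, B2=S, B3=F, B6=F, B7=S, B8=T, B9=T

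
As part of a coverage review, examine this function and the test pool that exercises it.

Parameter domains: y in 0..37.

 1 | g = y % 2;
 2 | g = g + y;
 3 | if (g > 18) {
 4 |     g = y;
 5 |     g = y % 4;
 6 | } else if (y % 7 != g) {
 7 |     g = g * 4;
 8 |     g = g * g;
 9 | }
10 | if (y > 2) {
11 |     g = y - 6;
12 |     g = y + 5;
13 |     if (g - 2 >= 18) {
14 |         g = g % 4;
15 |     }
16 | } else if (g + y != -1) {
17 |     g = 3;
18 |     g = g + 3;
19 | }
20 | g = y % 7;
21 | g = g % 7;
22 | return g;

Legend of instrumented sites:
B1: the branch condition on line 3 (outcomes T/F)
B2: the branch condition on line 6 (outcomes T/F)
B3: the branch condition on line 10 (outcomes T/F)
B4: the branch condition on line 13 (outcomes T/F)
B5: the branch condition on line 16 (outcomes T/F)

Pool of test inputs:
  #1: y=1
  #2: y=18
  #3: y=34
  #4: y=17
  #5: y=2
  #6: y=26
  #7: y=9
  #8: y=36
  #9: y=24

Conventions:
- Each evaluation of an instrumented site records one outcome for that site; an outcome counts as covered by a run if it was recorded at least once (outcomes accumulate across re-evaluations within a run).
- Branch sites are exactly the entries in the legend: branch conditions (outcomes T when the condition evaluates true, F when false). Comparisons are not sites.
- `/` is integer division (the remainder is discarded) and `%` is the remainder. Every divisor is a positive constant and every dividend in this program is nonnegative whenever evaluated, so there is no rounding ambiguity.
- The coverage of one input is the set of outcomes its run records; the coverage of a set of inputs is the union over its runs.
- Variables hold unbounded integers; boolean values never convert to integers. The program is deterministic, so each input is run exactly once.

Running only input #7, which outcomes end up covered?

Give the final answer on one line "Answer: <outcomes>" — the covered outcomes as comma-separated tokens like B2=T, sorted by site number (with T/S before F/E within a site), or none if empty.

Event log for input #7 (y=9):
  B1->F, B2->T, B3->T, B4->F
collecting distinct outcomes: B1=F, B2=T, B3=T, B4=F

Answer: B1=F, B2=T, B3=T, B4=F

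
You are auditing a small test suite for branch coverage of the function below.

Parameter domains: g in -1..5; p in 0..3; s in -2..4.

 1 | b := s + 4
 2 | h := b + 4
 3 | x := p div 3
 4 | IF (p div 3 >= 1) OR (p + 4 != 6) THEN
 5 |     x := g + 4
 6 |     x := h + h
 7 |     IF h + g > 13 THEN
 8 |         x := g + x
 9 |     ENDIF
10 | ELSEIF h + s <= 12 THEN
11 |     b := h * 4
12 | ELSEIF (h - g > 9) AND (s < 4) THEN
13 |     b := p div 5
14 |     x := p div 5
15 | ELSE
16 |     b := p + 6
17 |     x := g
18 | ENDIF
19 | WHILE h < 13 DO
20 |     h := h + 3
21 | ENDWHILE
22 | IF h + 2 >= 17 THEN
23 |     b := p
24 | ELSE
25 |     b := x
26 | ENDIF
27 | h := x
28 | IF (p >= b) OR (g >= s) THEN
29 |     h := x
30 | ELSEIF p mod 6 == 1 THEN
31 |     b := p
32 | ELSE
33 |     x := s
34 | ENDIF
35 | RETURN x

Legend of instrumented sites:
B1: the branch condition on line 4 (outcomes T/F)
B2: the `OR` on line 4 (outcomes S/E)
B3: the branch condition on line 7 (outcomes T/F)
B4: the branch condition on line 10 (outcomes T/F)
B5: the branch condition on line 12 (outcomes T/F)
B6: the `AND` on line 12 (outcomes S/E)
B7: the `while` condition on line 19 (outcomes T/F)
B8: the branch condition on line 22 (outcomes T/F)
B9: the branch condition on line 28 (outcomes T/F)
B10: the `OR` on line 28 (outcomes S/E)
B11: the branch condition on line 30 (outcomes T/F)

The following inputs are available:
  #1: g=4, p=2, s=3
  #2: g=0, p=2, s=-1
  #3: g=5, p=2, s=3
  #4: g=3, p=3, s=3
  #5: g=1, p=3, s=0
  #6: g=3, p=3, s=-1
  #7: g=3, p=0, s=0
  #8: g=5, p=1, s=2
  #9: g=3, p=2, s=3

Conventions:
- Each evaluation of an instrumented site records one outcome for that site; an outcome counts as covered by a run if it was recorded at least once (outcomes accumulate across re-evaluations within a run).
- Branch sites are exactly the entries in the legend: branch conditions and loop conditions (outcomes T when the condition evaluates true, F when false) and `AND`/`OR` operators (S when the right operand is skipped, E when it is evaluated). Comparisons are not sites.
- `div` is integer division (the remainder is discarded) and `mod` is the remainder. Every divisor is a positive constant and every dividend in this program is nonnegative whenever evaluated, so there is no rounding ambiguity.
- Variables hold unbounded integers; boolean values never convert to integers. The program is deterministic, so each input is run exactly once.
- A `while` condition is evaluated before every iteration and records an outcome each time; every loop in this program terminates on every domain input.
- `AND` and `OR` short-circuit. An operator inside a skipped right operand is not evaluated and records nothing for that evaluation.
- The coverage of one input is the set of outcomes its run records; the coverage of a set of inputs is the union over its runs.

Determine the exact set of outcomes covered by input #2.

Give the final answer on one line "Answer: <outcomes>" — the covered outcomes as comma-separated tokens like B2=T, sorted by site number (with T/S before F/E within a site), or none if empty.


Tracing the run of input #2 (g=0, p=2, s=-1):
  B2->E, B1->F, B4->T, B7->T, B7->T, B7->F, B8->F, B10->S, B9->T
distinct outcomes covered: B1=F, B2=E, B4=T, B7=T, B7=F, B8=F, B9=T, B10=S
Answer: B1=F, B2=E, B4=T, B7=T, B7=F, B8=F, B9=T, B10=S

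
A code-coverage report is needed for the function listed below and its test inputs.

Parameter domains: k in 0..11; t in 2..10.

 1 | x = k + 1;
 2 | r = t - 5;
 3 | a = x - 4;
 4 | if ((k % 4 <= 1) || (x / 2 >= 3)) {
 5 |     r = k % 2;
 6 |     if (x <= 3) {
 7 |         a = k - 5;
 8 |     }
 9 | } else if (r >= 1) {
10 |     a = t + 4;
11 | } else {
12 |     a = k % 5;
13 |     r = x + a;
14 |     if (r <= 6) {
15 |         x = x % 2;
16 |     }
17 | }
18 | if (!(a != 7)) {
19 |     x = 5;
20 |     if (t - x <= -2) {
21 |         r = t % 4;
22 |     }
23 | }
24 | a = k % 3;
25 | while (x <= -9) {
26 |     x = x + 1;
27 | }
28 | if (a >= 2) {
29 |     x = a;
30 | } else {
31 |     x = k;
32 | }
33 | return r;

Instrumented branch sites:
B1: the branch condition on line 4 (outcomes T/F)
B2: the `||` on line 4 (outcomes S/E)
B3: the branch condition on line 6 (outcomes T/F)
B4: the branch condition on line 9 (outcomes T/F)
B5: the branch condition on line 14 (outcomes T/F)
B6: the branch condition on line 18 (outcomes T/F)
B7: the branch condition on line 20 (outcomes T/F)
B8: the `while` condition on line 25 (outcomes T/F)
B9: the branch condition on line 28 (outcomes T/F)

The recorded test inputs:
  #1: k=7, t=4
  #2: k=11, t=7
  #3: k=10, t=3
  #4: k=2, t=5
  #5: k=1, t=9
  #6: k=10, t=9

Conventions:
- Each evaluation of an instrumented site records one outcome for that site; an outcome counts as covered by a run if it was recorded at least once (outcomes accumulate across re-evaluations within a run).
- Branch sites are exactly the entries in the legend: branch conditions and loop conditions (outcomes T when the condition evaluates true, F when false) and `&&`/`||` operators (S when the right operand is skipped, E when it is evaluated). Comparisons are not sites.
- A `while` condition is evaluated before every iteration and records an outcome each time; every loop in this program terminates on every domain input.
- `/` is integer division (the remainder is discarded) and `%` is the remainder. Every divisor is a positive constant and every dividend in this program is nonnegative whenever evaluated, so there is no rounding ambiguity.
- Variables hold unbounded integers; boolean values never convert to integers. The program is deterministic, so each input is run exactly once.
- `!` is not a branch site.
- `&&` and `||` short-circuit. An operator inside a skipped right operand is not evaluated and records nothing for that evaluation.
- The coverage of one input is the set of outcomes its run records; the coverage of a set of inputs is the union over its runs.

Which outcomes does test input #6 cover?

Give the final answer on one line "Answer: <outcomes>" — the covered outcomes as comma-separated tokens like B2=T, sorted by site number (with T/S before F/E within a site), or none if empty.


Event log for input #6 (k=10, t=9):
  B2->E, B1->T, B3->F, B6->T, B7->F, B8->F, B9->F
collecting distinct outcomes: B1=T, B2=E, B3=F, B6=T, B7=F, B8=F, B9=F
Answer: B1=T, B2=E, B3=F, B6=T, B7=F, B8=F, B9=F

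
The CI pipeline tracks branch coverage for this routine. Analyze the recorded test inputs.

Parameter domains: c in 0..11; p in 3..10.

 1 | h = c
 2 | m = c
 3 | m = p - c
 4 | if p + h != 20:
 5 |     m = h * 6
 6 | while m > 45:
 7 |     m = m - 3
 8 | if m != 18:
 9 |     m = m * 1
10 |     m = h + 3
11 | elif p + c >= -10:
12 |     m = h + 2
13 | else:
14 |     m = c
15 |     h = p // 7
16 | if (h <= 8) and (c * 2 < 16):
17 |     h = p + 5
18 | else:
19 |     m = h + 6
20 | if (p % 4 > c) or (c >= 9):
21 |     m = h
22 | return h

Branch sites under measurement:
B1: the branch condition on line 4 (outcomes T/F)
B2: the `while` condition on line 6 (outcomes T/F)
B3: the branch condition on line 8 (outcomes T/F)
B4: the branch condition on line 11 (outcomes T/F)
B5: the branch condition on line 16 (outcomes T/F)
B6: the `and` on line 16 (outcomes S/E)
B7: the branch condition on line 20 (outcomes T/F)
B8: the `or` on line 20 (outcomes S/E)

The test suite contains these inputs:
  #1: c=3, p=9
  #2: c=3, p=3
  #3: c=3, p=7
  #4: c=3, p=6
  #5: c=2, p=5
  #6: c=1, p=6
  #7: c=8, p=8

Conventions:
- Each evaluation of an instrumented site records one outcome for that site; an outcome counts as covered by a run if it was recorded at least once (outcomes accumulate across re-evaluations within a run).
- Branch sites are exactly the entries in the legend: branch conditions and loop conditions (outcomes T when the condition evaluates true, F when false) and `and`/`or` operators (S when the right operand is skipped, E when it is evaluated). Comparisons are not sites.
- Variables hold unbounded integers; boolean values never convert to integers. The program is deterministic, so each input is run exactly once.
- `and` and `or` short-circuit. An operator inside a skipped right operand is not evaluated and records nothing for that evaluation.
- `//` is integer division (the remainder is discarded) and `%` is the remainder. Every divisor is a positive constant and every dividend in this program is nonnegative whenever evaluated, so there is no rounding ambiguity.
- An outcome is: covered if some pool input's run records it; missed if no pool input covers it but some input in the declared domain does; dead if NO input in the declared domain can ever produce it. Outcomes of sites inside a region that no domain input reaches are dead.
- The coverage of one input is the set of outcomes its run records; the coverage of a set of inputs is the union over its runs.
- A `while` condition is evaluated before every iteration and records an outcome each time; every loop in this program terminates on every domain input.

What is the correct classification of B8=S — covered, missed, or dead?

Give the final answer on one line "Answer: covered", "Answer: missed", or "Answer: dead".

B8=S is recorded by pool input(s) 6 -> covered

Answer: covered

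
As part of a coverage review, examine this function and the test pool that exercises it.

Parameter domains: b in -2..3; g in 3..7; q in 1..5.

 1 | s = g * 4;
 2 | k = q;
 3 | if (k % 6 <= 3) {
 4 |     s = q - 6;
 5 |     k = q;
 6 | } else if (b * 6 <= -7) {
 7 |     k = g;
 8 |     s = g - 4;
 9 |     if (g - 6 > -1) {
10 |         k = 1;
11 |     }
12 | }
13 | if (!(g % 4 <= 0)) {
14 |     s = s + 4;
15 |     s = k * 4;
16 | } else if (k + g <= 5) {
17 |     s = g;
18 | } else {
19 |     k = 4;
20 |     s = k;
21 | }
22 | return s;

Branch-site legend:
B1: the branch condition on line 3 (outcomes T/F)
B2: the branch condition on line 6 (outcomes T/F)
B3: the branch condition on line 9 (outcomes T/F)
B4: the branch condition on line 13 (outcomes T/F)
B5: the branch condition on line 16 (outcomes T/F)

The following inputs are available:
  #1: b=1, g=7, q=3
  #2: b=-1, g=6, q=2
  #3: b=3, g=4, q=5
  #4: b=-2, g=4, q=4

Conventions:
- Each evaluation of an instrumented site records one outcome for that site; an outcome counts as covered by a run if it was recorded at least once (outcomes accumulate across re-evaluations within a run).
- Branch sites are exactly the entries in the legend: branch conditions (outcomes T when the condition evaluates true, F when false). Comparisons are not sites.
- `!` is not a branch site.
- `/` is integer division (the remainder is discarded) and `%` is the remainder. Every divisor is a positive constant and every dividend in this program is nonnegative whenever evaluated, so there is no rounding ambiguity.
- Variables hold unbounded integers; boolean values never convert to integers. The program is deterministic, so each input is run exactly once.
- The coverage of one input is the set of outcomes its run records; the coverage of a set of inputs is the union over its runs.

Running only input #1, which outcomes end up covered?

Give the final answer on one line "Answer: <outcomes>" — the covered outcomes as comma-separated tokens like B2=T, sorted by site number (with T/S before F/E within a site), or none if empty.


Tracing the run of input #1 (b=1, g=7, q=3):
  B1->T, B4->T
distinct outcomes covered: B1=T, B4=T
Answer: B1=T, B4=T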